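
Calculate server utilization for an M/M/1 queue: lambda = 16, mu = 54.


rho = lambda/mu = 16/54 = 0.2963

0.2963


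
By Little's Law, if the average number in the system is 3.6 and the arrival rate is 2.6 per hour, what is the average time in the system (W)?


W = L / lambda = 3.6 / 2.6 = 1.3846 hours

1.3846 hours


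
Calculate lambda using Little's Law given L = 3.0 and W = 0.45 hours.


lambda = L / W = 3.0 / 0.45 = 6.67 per hour

6.67 per hour


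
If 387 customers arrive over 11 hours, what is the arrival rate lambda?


lambda = total arrivals / time = 387 / 11 = 35.18 per hour

35.18 per hour


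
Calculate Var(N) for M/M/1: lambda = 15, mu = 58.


rho = 15/58; Var(N) = rho/(1-rho)^2 = 0.47

0.47


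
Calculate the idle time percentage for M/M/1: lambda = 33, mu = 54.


Idle fraction = (1 - rho) * 100 = (1 - 33/54) * 100 = 38.9%

38.9%


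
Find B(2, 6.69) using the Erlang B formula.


B(N,A) = (A^N/N!) / sum(A^k/k!, k=0..N) with N=2, A=6.69 = 0.7442

0.7442


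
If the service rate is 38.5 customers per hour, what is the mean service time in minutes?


Mean service time = 60/mu = 60/38.5 = 1.56 minutes

1.56 minutes


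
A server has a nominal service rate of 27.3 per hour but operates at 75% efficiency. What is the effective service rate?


Effective rate = mu * efficiency = 27.3 * 0.75 = 20.48 per hour

20.48 per hour


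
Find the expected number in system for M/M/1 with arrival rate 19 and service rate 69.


rho = 19/69; L = rho/(1-rho) = 0.38

0.38


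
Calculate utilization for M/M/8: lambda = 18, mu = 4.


rho = lambda/(c*mu) = 18/(8*4) = 0.5625

0.5625


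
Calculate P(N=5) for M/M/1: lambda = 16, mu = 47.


rho = 16/47; P(n) = (1-rho)*rho^n = (1-16/47)*(16/47)^5 = 0.003

0.003


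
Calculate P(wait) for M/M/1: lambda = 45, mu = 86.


P(wait) = rho = lambda/mu = 45/86 = 0.5233

0.5233


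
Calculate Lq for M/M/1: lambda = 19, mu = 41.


rho = 19/41; Lq = rho^2/(1-rho) = 0.4

0.4


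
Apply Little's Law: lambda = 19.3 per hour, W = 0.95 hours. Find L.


L = lambda * W = 19.3 * 0.95 = 18.34

18.34


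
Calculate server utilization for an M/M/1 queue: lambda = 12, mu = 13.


rho = lambda/mu = 12/13 = 0.9231

0.9231


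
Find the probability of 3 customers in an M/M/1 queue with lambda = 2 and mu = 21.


rho = 2/21; P(n) = (1-rho)*rho^n = (1-2/21)*(2/21)^3 = 0.0008

0.0008


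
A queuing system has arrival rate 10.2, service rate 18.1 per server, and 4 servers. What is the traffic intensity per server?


rho = lambda / (c * mu) = 10.2 / (4 * 18.1) = 0.1409

0.1409


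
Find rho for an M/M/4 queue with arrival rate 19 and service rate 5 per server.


rho = lambda/(c*mu) = 19/(4*5) = 0.95

0.95


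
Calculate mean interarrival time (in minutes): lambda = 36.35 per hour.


Mean interarrival time = 60/lambda = 60/36.35 = 1.65 minutes

1.65 minutes


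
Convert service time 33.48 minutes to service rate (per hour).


mu = 60 / avg_service_time = 60 / 33.48 = 1.79 per hour

1.79 per hour


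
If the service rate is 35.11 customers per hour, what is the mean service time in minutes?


Mean service time = 60/mu = 60/35.11 = 1.71 minutes

1.71 minutes


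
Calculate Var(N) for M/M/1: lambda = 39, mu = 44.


rho = 39/44; Var(N) = rho/(1-rho)^2 = 68.64

68.64


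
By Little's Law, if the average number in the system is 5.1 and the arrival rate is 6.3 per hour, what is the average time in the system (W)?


W = L / lambda = 5.1 / 6.3 = 0.8095 hours

0.8095 hours


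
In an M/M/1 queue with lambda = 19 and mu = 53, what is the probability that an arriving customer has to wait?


P(wait) = rho = lambda/mu = 19/53 = 0.3585

0.3585


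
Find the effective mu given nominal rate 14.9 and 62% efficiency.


Effective rate = mu * efficiency = 14.9 * 0.62 = 9.24 per hour

9.24 per hour


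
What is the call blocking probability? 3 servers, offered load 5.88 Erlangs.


B(N,A) = (A^N/N!) / sum(A^k/k!, k=0..N) with N=3, A=5.88 = 0.5837

0.5837


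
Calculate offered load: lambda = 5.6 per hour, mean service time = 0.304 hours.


Offered load a = lambda * E[S] = 5.6 * 0.304 = 1.7 Erlangs

1.7 Erlangs


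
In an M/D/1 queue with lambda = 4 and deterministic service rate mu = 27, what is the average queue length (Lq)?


M/D/1: Lq = rho^2 / (2*(1-rho)) where rho = 4/27; Lq = 0.01

0.01


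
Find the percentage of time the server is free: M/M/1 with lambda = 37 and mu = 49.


Idle fraction = (1 - rho) * 100 = (1 - 37/49) * 100 = 24.5%

24.5%


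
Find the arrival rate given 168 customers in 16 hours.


lambda = total arrivals / time = 168 / 16 = 10.5 per hour

10.5 per hour


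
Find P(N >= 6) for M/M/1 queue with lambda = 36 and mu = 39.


P(N >= 6) = rho^6 = (36/39)^6 = 0.6186

0.6186


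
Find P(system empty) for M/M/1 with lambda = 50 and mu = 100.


P0 = 1 - rho = 1 - 50/100 = 0.5

0.5


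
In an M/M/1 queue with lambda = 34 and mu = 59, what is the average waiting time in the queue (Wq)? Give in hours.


rho = 34/59; Wq = rho/(mu - lambda) = 0.0231 hours

0.0231 hours


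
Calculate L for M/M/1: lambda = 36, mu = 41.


rho = 36/41; L = rho/(1-rho) = 7.2

7.2


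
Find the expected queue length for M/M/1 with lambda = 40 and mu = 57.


rho = 40/57; Lq = rho^2/(1-rho) = 1.65

1.65


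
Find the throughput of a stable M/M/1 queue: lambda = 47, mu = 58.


For a stable queue (lambda < mu), throughput = lambda = 47 per hour

47 per hour


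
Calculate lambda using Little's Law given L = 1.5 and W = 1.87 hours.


lambda = L / W = 1.5 / 1.87 = 0.8 per hour

0.8 per hour


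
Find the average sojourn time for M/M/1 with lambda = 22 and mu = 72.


W = 1/(mu - lambda) = 1/(72 - 22) = 0.02 hours

0.02 hours


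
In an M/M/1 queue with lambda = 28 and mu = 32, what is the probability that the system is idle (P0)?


P0 = 1 - rho = 1 - 28/32 = 0.125

0.125


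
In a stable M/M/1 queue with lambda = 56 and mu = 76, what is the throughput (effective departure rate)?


For a stable queue (lambda < mu), throughput = lambda = 56 per hour

56 per hour


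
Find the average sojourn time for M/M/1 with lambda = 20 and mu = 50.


W = 1/(mu - lambda) = 1/(50 - 20) = 0.0333 hours

0.0333 hours


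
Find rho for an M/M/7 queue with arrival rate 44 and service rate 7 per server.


rho = lambda/(c*mu) = 44/(7*7) = 0.898

0.898


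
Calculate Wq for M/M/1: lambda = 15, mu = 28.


rho = 15/28; Wq = rho/(mu - lambda) = 0.0412 hours

0.0412 hours


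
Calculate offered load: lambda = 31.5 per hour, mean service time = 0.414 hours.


Offered load a = lambda * E[S] = 31.5 * 0.414 = 13.04 Erlangs

13.04 Erlangs


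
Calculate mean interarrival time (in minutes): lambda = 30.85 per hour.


Mean interarrival time = 60/lambda = 60/30.85 = 1.94 minutes

1.94 minutes


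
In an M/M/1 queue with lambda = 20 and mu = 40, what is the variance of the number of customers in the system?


rho = 20/40; Var(N) = rho/(1-rho)^2 = 2.0

2.0


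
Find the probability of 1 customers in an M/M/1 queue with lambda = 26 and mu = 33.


rho = 26/33; P(n) = (1-rho)*rho^n = (1-26/33)*(26/33)^1 = 0.1671

0.1671


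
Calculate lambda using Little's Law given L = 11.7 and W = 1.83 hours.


lambda = L / W = 11.7 / 1.83 = 6.39 per hour

6.39 per hour


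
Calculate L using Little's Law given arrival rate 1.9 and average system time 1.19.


L = lambda * W = 1.9 * 1.19 = 2.26

2.26


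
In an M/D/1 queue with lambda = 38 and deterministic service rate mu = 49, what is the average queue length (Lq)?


M/D/1: Lq = rho^2 / (2*(1-rho)) where rho = 38/49; Lq = 1.34

1.34


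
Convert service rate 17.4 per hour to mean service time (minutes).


Mean service time = 60/mu = 60/17.4 = 3.45 minutes

3.45 minutes


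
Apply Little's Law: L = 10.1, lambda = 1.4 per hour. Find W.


W = L / lambda = 10.1 / 1.4 = 7.2143 hours

7.2143 hours


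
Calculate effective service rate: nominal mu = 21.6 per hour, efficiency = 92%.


Effective rate = mu * efficiency = 21.6 * 0.92 = 19.87 per hour

19.87 per hour


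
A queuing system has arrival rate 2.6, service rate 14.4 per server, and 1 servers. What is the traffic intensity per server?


rho = lambda / (c * mu) = 2.6 / (1 * 14.4) = 0.1806

0.1806


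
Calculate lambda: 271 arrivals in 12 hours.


lambda = total arrivals / time = 271 / 12 = 22.58 per hour

22.58 per hour


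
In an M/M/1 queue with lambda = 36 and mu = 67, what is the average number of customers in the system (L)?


rho = 36/67; L = rho/(1-rho) = 1.16

1.16


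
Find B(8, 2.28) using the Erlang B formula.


B(N,A) = (A^N/N!) / sum(A^k/k!, k=0..N) with N=8, A=2.28 = 0.0019

0.0019


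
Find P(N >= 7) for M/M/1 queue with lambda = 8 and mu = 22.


P(N >= 7) = rho^7 = (8/22)^7 = 0.0008

0.0008


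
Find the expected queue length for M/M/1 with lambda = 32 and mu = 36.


rho = 32/36; Lq = rho^2/(1-rho) = 7.11

7.11


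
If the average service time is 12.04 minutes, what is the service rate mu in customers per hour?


mu = 60 / avg_service_time = 60 / 12.04 = 4.98 per hour

4.98 per hour


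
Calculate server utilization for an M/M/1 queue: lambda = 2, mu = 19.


rho = lambda/mu = 2/19 = 0.1053

0.1053


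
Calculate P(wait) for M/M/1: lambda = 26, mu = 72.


P(wait) = rho = lambda/mu = 26/72 = 0.3611

0.3611


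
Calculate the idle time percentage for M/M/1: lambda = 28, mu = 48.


Idle fraction = (1 - rho) * 100 = (1 - 28/48) * 100 = 41.7%

41.7%


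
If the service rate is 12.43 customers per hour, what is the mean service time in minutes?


Mean service time = 60/mu = 60/12.43 = 4.83 minutes

4.83 minutes


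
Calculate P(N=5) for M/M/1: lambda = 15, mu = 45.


rho = 15/45; P(n) = (1-rho)*rho^n = (1-15/45)*(15/45)^5 = 0.0027

0.0027


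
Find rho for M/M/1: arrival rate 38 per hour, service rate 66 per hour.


rho = lambda/mu = 38/66 = 0.5758

0.5758


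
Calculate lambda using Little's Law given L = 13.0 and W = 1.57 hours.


lambda = L / W = 13.0 / 1.57 = 8.28 per hour

8.28 per hour


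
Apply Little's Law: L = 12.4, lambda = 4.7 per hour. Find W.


W = L / lambda = 12.4 / 4.7 = 2.6383 hours

2.6383 hours


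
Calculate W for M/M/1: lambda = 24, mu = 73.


W = 1/(mu - lambda) = 1/(73 - 24) = 0.0204 hours

0.0204 hours


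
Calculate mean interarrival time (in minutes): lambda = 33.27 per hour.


Mean interarrival time = 60/lambda = 60/33.27 = 1.8 minutes

1.8 minutes


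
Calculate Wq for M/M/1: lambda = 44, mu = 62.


rho = 44/62; Wq = rho/(mu - lambda) = 0.0394 hours

0.0394 hours


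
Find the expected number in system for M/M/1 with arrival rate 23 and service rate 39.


rho = 23/39; L = rho/(1-rho) = 1.44

1.44


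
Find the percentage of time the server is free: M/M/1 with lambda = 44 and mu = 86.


Idle fraction = (1 - rho) * 100 = (1 - 44/86) * 100 = 48.8%

48.8%


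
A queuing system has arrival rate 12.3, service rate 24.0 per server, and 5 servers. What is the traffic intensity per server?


rho = lambda / (c * mu) = 12.3 / (5 * 24.0) = 0.1025

0.1025


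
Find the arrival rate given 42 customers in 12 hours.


lambda = total arrivals / time = 42 / 12 = 3.5 per hour

3.5 per hour


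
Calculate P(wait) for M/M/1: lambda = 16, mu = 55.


P(wait) = rho = lambda/mu = 16/55 = 0.2909

0.2909


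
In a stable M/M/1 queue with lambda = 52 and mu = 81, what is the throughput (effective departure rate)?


For a stable queue (lambda < mu), throughput = lambda = 52 per hour

52 per hour


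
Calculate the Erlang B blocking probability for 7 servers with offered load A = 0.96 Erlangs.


B(N,A) = (A^N/N!) / sum(A^k/k!, k=0..N) with N=7, A=0.96 = 0.0001

0.0001


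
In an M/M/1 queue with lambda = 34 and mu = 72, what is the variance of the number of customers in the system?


rho = 34/72; Var(N) = rho/(1-rho)^2 = 1.7

1.7


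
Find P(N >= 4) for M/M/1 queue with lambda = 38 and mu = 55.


P(N >= 4) = rho^4 = (38/55)^4 = 0.2279

0.2279


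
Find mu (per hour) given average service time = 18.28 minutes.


mu = 60 / avg_service_time = 60 / 18.28 = 3.28 per hour

3.28 per hour


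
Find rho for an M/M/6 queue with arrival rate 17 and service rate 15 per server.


rho = lambda/(c*mu) = 17/(6*15) = 0.1889

0.1889


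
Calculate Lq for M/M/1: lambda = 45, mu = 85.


rho = 45/85; Lq = rho^2/(1-rho) = 0.6

0.6


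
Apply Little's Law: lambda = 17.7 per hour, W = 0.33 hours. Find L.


L = lambda * W = 17.7 * 0.33 = 5.84

5.84


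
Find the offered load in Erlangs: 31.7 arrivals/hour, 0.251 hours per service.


Offered load a = lambda * E[S] = 31.7 * 0.251 = 7.96 Erlangs

7.96 Erlangs


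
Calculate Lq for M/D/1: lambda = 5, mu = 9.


M/D/1: Lq = rho^2 / (2*(1-rho)) where rho = 5/9; Lq = 0.35

0.35


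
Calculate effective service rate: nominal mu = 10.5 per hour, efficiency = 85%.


Effective rate = mu * efficiency = 10.5 * 0.85 = 8.93 per hour

8.93 per hour


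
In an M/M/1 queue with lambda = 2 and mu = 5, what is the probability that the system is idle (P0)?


P0 = 1 - rho = 1 - 2/5 = 0.6

0.6


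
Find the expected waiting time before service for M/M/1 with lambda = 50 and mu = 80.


rho = 50/80; Wq = rho/(mu - lambda) = 0.0208 hours

0.0208 hours


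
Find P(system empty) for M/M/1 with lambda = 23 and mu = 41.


P0 = 1 - rho = 1 - 23/41 = 0.439

0.439


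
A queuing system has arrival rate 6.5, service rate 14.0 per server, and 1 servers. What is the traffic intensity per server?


rho = lambda / (c * mu) = 6.5 / (1 * 14.0) = 0.4643

0.4643


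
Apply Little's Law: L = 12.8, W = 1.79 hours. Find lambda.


lambda = L / W = 12.8 / 1.79 = 7.15 per hour

7.15 per hour


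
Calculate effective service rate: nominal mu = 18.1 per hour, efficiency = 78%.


Effective rate = mu * efficiency = 18.1 * 0.78 = 14.12 per hour

14.12 per hour


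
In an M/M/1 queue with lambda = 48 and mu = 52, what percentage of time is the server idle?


Idle fraction = (1 - rho) * 100 = (1 - 48/52) * 100 = 7.7%

7.7%


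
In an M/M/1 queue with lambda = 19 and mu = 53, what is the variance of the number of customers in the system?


rho = 19/53; Var(N) = rho/(1-rho)^2 = 0.87

0.87


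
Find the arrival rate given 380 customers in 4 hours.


lambda = total arrivals / time = 380 / 4 = 95.0 per hour

95.0 per hour


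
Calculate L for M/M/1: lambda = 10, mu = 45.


rho = 10/45; L = rho/(1-rho) = 0.29

0.29


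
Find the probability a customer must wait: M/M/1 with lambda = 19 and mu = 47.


P(wait) = rho = lambda/mu = 19/47 = 0.4043

0.4043


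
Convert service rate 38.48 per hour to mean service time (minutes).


Mean service time = 60/mu = 60/38.48 = 1.56 minutes

1.56 minutes


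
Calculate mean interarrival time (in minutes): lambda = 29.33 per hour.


Mean interarrival time = 60/lambda = 60/29.33 = 2.05 minutes

2.05 minutes


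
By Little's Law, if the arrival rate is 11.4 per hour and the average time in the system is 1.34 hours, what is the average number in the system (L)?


L = lambda * W = 11.4 * 1.34 = 15.28

15.28


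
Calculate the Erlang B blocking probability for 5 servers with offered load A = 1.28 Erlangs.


B(N,A) = (A^N/N!) / sum(A^k/k!, k=0..N) with N=5, A=1.28 = 0.008

0.008


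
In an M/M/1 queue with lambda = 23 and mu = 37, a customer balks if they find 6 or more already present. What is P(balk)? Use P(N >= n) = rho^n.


P(N >= 6) = rho^6 = (23/37)^6 = 0.0577

0.0577


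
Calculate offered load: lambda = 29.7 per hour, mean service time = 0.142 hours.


Offered load a = lambda * E[S] = 29.7 * 0.142 = 4.22 Erlangs

4.22 Erlangs


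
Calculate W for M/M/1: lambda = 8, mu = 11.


W = 1/(mu - lambda) = 1/(11 - 8) = 0.3333 hours

0.3333 hours


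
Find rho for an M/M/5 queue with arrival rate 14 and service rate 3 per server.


rho = lambda/(c*mu) = 14/(5*3) = 0.9333

0.9333


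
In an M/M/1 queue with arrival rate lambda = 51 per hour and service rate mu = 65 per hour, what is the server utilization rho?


rho = lambda/mu = 51/65 = 0.7846

0.7846


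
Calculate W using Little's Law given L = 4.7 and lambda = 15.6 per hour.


W = L / lambda = 4.7 / 15.6 = 0.3013 hours

0.3013 hours


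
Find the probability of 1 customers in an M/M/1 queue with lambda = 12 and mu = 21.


rho = 12/21; P(n) = (1-rho)*rho^n = (1-12/21)*(12/21)^1 = 0.2449

0.2449


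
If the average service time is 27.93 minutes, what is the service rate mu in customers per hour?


mu = 60 / avg_service_time = 60 / 27.93 = 2.15 per hour

2.15 per hour


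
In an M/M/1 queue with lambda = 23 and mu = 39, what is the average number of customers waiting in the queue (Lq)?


rho = 23/39; Lq = rho^2/(1-rho) = 0.85

0.85


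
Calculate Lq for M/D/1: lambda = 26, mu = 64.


M/D/1: Lq = rho^2 / (2*(1-rho)) where rho = 26/64; Lq = 0.14

0.14


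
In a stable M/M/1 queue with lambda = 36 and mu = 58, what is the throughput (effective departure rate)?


For a stable queue (lambda < mu), throughput = lambda = 36 per hour

36 per hour


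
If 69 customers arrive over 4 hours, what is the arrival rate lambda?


lambda = total arrivals / time = 69 / 4 = 17.25 per hour

17.25 per hour


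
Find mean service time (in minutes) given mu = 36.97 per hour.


Mean service time = 60/mu = 60/36.97 = 1.62 minutes

1.62 minutes


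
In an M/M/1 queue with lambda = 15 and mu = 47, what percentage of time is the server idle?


Idle fraction = (1 - rho) * 100 = (1 - 15/47) * 100 = 68.1%

68.1%


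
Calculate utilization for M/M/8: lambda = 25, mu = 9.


rho = lambda/(c*mu) = 25/(8*9) = 0.3472

0.3472


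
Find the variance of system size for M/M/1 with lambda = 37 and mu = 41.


rho = 37/41; Var(N) = rho/(1-rho)^2 = 94.81

94.81


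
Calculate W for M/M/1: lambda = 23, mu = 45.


W = 1/(mu - lambda) = 1/(45 - 23) = 0.0455 hours

0.0455 hours


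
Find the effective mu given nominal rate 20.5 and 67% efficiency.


Effective rate = mu * efficiency = 20.5 * 0.67 = 13.74 per hour

13.74 per hour


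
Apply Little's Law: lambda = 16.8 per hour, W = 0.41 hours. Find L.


L = lambda * W = 16.8 * 0.41 = 6.89

6.89


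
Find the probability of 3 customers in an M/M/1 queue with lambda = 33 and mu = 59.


rho = 33/59; P(n) = (1-rho)*rho^n = (1-33/59)*(33/59)^3 = 0.0771

0.0771


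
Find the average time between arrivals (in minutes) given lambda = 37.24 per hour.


Mean interarrival time = 60/lambda = 60/37.24 = 1.61 minutes

1.61 minutes


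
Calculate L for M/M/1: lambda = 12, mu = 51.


rho = 12/51; L = rho/(1-rho) = 0.31

0.31


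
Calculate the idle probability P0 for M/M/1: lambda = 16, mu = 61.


P0 = 1 - rho = 1 - 16/61 = 0.7377

0.7377


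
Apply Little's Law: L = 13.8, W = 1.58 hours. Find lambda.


lambda = L / W = 13.8 / 1.58 = 8.73 per hour

8.73 per hour


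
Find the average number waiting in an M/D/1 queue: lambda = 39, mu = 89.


M/D/1: Lq = rho^2 / (2*(1-rho)) where rho = 39/89; Lq = 0.17

0.17


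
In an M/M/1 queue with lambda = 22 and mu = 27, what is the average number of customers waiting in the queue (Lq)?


rho = 22/27; Lq = rho^2/(1-rho) = 3.59

3.59


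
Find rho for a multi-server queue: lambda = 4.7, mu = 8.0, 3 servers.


rho = lambda / (c * mu) = 4.7 / (3 * 8.0) = 0.1958

0.1958


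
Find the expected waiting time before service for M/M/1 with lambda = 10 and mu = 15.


rho = 10/15; Wq = rho/(mu - lambda) = 0.1333 hours

0.1333 hours


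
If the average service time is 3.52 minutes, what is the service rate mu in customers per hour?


mu = 60 / avg_service_time = 60 / 3.52 = 17.05 per hour

17.05 per hour


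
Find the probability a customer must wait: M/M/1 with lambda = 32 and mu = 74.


P(wait) = rho = lambda/mu = 32/74 = 0.4324

0.4324


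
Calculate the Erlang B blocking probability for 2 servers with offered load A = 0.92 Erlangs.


B(N,A) = (A^N/N!) / sum(A^k/k!, k=0..N) with N=2, A=0.92 = 0.1806

0.1806


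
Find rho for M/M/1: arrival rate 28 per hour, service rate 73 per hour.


rho = lambda/mu = 28/73 = 0.3836

0.3836


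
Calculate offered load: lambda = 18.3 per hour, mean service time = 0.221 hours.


Offered load a = lambda * E[S] = 18.3 * 0.221 = 4.04 Erlangs

4.04 Erlangs


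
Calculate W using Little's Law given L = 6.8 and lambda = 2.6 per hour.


W = L / lambda = 6.8 / 2.6 = 2.6154 hours

2.6154 hours


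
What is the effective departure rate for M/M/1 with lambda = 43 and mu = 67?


For a stable queue (lambda < mu), throughput = lambda = 43 per hour

43 per hour


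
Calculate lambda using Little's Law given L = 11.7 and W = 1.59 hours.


lambda = L / W = 11.7 / 1.59 = 7.36 per hour

7.36 per hour


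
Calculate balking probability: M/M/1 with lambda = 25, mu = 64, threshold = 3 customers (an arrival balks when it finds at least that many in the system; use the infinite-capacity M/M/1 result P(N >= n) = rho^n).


P(N >= 3) = rho^3 = (25/64)^3 = 0.0596

0.0596


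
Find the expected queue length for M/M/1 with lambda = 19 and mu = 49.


rho = 19/49; Lq = rho^2/(1-rho) = 0.25

0.25


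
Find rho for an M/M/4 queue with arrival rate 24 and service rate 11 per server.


rho = lambda/(c*mu) = 24/(4*11) = 0.5455

0.5455


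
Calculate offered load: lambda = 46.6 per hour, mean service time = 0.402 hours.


Offered load a = lambda * E[S] = 46.6 * 0.402 = 18.73 Erlangs

18.73 Erlangs


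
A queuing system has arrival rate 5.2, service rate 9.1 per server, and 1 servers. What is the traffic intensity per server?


rho = lambda / (c * mu) = 5.2 / (1 * 9.1) = 0.5714

0.5714


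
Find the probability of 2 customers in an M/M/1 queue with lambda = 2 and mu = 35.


rho = 2/35; P(n) = (1-rho)*rho^n = (1-2/35)*(2/35)^2 = 0.0031

0.0031


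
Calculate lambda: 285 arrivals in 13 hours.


lambda = total arrivals / time = 285 / 13 = 21.92 per hour

21.92 per hour


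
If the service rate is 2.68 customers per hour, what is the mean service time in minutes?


Mean service time = 60/mu = 60/2.68 = 22.39 minutes

22.39 minutes


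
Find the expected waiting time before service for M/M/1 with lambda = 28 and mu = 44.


rho = 28/44; Wq = rho/(mu - lambda) = 0.0398 hours

0.0398 hours


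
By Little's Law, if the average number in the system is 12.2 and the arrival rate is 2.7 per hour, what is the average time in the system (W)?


W = L / lambda = 12.2 / 2.7 = 4.5185 hours

4.5185 hours


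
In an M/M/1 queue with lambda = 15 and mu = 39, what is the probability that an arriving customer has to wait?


P(wait) = rho = lambda/mu = 15/39 = 0.3846

0.3846


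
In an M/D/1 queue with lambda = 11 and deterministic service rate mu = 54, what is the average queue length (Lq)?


M/D/1: Lq = rho^2 / (2*(1-rho)) where rho = 11/54; Lq = 0.03

0.03


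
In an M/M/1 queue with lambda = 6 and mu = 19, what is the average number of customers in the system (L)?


rho = 6/19; L = rho/(1-rho) = 0.46

0.46


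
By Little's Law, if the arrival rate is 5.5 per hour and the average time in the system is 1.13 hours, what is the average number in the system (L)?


L = lambda * W = 5.5 * 1.13 = 6.22

6.22


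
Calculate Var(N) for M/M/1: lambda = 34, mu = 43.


rho = 34/43; Var(N) = rho/(1-rho)^2 = 18.05

18.05


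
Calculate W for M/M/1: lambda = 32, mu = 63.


W = 1/(mu - lambda) = 1/(63 - 32) = 0.0323 hours

0.0323 hours


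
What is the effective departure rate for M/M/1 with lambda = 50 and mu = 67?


For a stable queue (lambda < mu), throughput = lambda = 50 per hour

50 per hour


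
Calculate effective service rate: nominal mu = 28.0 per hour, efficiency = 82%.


Effective rate = mu * efficiency = 28.0 * 0.82 = 22.96 per hour

22.96 per hour


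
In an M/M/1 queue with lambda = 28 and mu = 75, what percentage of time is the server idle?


Idle fraction = (1 - rho) * 100 = (1 - 28/75) * 100 = 62.7%

62.7%


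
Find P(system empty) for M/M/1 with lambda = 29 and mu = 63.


P0 = 1 - rho = 1 - 29/63 = 0.5397

0.5397


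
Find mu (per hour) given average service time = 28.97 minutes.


mu = 60 / avg_service_time = 60 / 28.97 = 2.07 per hour

2.07 per hour


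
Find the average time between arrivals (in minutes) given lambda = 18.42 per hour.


Mean interarrival time = 60/lambda = 60/18.42 = 3.26 minutes

3.26 minutes


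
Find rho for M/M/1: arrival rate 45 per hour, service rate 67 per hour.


rho = lambda/mu = 45/67 = 0.6716

0.6716


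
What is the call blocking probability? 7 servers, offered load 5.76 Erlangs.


B(N,A) = (A^N/N!) / sum(A^k/k!, k=0..N) with N=7, A=5.76 = 0.1694

0.1694


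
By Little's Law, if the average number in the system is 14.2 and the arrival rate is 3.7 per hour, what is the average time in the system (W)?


W = L / lambda = 14.2 / 3.7 = 3.8378 hours

3.8378 hours


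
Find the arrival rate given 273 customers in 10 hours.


lambda = total arrivals / time = 273 / 10 = 27.3 per hour

27.3 per hour


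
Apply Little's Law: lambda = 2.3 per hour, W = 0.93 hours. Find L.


L = lambda * W = 2.3 * 0.93 = 2.14

2.14


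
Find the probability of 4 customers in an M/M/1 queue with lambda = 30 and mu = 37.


rho = 30/37; P(n) = (1-rho)*rho^n = (1-30/37)*(30/37)^4 = 0.0818

0.0818


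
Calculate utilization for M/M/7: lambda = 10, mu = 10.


rho = lambda/(c*mu) = 10/(7*10) = 0.1429

0.1429


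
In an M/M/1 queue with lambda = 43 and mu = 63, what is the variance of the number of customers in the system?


rho = 43/63; Var(N) = rho/(1-rho)^2 = 6.77

6.77


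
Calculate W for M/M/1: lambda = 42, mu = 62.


W = 1/(mu - lambda) = 1/(62 - 42) = 0.05 hours

0.05 hours


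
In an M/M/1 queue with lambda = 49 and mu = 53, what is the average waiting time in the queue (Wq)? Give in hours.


rho = 49/53; Wq = rho/(mu - lambda) = 0.2311 hours

0.2311 hours


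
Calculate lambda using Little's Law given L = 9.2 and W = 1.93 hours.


lambda = L / W = 9.2 / 1.93 = 4.77 per hour

4.77 per hour


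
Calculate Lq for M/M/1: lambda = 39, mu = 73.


rho = 39/73; Lq = rho^2/(1-rho) = 0.61

0.61


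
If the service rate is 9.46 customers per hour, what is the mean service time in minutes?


Mean service time = 60/mu = 60/9.46 = 6.34 minutes

6.34 minutes


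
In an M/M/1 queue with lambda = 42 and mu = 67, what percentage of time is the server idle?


Idle fraction = (1 - rho) * 100 = (1 - 42/67) * 100 = 37.3%

37.3%


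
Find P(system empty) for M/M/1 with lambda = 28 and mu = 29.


P0 = 1 - rho = 1 - 28/29 = 0.0345

0.0345


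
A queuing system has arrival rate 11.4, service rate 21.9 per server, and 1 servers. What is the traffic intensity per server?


rho = lambda / (c * mu) = 11.4 / (1 * 21.9) = 0.5205

0.5205


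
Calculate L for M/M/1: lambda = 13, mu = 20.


rho = 13/20; L = rho/(1-rho) = 1.86

1.86


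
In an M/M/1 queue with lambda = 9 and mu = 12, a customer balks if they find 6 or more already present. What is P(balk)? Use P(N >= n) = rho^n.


P(N >= 6) = rho^6 = (9/12)^6 = 0.178

0.178


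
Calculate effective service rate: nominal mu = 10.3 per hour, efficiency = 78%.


Effective rate = mu * efficiency = 10.3 * 0.78 = 8.03 per hour

8.03 per hour


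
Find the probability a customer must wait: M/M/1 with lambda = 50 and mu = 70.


P(wait) = rho = lambda/mu = 50/70 = 0.7143

0.7143


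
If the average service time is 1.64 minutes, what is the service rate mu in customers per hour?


mu = 60 / avg_service_time = 60 / 1.64 = 36.59 per hour

36.59 per hour


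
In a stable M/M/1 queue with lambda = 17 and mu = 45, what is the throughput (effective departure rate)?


For a stable queue (lambda < mu), throughput = lambda = 17 per hour

17 per hour


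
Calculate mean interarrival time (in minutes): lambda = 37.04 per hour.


Mean interarrival time = 60/lambda = 60/37.04 = 1.62 minutes

1.62 minutes


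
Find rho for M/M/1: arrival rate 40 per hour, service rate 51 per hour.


rho = lambda/mu = 40/51 = 0.7843

0.7843


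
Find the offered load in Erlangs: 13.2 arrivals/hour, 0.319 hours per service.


Offered load a = lambda * E[S] = 13.2 * 0.319 = 4.21 Erlangs

4.21 Erlangs


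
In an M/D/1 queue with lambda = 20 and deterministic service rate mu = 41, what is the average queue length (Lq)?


M/D/1: Lq = rho^2 / (2*(1-rho)) where rho = 20/41; Lq = 0.23

0.23


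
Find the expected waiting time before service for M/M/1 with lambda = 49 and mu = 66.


rho = 49/66; Wq = rho/(mu - lambda) = 0.0437 hours

0.0437 hours


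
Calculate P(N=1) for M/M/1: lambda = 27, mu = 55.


rho = 27/55; P(n) = (1-rho)*rho^n = (1-27/55)*(27/55)^1 = 0.2499

0.2499


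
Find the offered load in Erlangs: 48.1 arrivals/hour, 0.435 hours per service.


Offered load a = lambda * E[S] = 48.1 * 0.435 = 20.92 Erlangs

20.92 Erlangs


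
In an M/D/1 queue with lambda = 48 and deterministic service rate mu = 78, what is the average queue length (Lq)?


M/D/1: Lq = rho^2 / (2*(1-rho)) where rho = 48/78; Lq = 0.49

0.49


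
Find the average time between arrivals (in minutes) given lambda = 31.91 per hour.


Mean interarrival time = 60/lambda = 60/31.91 = 1.88 minutes

1.88 minutes


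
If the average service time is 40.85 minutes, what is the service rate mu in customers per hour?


mu = 60 / avg_service_time = 60 / 40.85 = 1.47 per hour

1.47 per hour


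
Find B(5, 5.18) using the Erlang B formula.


B(N,A) = (A^N/N!) / sum(A^k/k!, k=0..N) with N=5, A=5.18 = 0.2993

0.2993


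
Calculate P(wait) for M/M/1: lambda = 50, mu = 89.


P(wait) = rho = lambda/mu = 50/89 = 0.5618

0.5618


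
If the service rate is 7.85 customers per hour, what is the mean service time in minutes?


Mean service time = 60/mu = 60/7.85 = 7.64 minutes

7.64 minutes


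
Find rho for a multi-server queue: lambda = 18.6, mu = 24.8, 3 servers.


rho = lambda / (c * mu) = 18.6 / (3 * 24.8) = 0.25

0.25


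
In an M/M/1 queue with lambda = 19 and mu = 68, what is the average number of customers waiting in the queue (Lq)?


rho = 19/68; Lq = rho^2/(1-rho) = 0.11

0.11


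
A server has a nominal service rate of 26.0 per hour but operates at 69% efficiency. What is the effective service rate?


Effective rate = mu * efficiency = 26.0 * 0.69 = 17.94 per hour

17.94 per hour


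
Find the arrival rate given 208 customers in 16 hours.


lambda = total arrivals / time = 208 / 16 = 13.0 per hour

13.0 per hour


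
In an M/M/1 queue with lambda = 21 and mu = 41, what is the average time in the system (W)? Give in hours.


W = 1/(mu - lambda) = 1/(41 - 21) = 0.05 hours

0.05 hours


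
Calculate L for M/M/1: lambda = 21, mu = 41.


rho = 21/41; L = rho/(1-rho) = 1.05

1.05


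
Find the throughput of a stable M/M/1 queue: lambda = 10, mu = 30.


For a stable queue (lambda < mu), throughput = lambda = 10 per hour

10 per hour


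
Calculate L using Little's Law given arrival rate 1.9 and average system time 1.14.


L = lambda * W = 1.9 * 1.14 = 2.17

2.17


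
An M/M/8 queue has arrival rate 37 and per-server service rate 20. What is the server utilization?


rho = lambda/(c*mu) = 37/(8*20) = 0.2313

0.2313


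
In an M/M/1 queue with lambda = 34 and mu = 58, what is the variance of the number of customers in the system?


rho = 34/58; Var(N) = rho/(1-rho)^2 = 3.42

3.42


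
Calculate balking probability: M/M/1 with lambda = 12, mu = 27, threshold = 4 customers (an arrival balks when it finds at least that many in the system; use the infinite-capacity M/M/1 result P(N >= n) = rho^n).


P(N >= 4) = rho^4 = (12/27)^4 = 0.039

0.039


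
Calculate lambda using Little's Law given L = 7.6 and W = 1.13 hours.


lambda = L / W = 7.6 / 1.13 = 6.73 per hour

6.73 per hour


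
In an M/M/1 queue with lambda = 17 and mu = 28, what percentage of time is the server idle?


Idle fraction = (1 - rho) * 100 = (1 - 17/28) * 100 = 39.3%

39.3%


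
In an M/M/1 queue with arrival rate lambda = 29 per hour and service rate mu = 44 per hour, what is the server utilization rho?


rho = lambda/mu = 29/44 = 0.6591

0.6591


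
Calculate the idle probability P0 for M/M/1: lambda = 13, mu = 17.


P0 = 1 - rho = 1 - 13/17 = 0.2353

0.2353


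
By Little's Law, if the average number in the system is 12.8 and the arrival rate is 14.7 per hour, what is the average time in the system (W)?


W = L / lambda = 12.8 / 14.7 = 0.8707 hours

0.8707 hours


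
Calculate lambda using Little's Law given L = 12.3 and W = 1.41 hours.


lambda = L / W = 12.3 / 1.41 = 8.72 per hour

8.72 per hour


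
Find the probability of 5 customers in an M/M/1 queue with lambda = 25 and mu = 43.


rho = 25/43; P(n) = (1-rho)*rho^n = (1-25/43)*(25/43)^5 = 0.0278

0.0278


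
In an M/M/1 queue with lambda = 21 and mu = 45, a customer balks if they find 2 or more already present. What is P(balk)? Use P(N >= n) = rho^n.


P(N >= 2) = rho^2 = (21/45)^2 = 0.2178

0.2178


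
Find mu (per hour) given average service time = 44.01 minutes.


mu = 60 / avg_service_time = 60 / 44.01 = 1.36 per hour

1.36 per hour


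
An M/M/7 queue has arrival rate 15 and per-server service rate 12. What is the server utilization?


rho = lambda/(c*mu) = 15/(7*12) = 0.1786

0.1786


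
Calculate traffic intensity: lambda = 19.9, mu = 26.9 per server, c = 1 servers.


rho = lambda / (c * mu) = 19.9 / (1 * 26.9) = 0.7398

0.7398


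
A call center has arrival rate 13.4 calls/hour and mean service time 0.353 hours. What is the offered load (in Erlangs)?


Offered load a = lambda * E[S] = 13.4 * 0.353 = 4.73 Erlangs

4.73 Erlangs


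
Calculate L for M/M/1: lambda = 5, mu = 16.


rho = 5/16; L = rho/(1-rho) = 0.45

0.45


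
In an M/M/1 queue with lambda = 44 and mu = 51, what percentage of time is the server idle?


Idle fraction = (1 - rho) * 100 = (1 - 44/51) * 100 = 13.7%

13.7%


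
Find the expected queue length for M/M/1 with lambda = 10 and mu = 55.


rho = 10/55; Lq = rho^2/(1-rho) = 0.04

0.04


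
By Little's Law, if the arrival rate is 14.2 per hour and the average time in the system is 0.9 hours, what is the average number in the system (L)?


L = lambda * W = 14.2 * 0.9 = 12.78

12.78


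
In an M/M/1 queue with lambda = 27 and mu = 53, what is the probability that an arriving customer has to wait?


P(wait) = rho = lambda/mu = 27/53 = 0.5094

0.5094


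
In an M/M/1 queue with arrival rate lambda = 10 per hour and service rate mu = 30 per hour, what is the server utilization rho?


rho = lambda/mu = 10/30 = 0.3333

0.3333


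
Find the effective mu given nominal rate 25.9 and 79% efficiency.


Effective rate = mu * efficiency = 25.9 * 0.79 = 20.46 per hour

20.46 per hour


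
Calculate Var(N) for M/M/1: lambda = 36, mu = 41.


rho = 36/41; Var(N) = rho/(1-rho)^2 = 59.04

59.04


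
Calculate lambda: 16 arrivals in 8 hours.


lambda = total arrivals / time = 16 / 8 = 2.0 per hour

2.0 per hour


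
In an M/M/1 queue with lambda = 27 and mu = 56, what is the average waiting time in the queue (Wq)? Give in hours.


rho = 27/56; Wq = rho/(mu - lambda) = 0.0166 hours

0.0166 hours


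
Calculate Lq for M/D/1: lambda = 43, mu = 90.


M/D/1: Lq = rho^2 / (2*(1-rho)) where rho = 43/90; Lq = 0.22

0.22


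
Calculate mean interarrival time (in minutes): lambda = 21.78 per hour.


Mean interarrival time = 60/lambda = 60/21.78 = 2.75 minutes

2.75 minutes


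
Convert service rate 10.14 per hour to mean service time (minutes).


Mean service time = 60/mu = 60/10.14 = 5.92 minutes

5.92 minutes


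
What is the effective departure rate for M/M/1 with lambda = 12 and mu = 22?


For a stable queue (lambda < mu), throughput = lambda = 12 per hour

12 per hour


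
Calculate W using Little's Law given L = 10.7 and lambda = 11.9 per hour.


W = L / lambda = 10.7 / 11.9 = 0.8992 hours

0.8992 hours


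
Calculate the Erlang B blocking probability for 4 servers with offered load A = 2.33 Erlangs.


B(N,A) = (A^N/N!) / sum(A^k/k!, k=0..N) with N=4, A=2.33 = 0.1309

0.1309


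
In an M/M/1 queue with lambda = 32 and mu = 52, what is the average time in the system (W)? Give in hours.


W = 1/(mu - lambda) = 1/(52 - 32) = 0.05 hours

0.05 hours


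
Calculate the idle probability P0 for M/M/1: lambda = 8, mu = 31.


P0 = 1 - rho = 1 - 8/31 = 0.7419

0.7419


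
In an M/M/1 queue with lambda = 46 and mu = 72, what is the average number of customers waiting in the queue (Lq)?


rho = 46/72; Lq = rho^2/(1-rho) = 1.13

1.13


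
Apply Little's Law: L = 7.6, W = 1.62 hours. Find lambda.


lambda = L / W = 7.6 / 1.62 = 4.69 per hour

4.69 per hour


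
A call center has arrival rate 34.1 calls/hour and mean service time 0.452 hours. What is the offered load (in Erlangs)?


Offered load a = lambda * E[S] = 34.1 * 0.452 = 15.41 Erlangs

15.41 Erlangs


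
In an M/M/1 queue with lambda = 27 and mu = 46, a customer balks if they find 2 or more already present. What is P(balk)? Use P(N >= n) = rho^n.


P(N >= 2) = rho^2 = (27/46)^2 = 0.3445

0.3445


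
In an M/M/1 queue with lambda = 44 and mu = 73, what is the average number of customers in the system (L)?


rho = 44/73; L = rho/(1-rho) = 1.52

1.52


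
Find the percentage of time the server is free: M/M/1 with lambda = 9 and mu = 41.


Idle fraction = (1 - rho) * 100 = (1 - 9/41) * 100 = 78.0%

78.0%


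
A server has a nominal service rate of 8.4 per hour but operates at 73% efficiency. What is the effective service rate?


Effective rate = mu * efficiency = 8.4 * 0.73 = 6.13 per hour

6.13 per hour


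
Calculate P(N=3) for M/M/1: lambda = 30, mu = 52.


rho = 30/52; P(n) = (1-rho)*rho^n = (1-30/52)*(30/52)^3 = 0.0812

0.0812


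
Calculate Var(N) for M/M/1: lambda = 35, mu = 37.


rho = 35/37; Var(N) = rho/(1-rho)^2 = 323.75

323.75


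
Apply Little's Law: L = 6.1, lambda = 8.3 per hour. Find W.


W = L / lambda = 6.1 / 8.3 = 0.7349 hours

0.7349 hours


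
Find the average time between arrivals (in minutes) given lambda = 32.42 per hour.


Mean interarrival time = 60/lambda = 60/32.42 = 1.85 minutes

1.85 minutes


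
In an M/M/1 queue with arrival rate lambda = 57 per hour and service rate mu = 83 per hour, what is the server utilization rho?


rho = lambda/mu = 57/83 = 0.6867

0.6867


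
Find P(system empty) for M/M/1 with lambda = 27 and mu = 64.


P0 = 1 - rho = 1 - 27/64 = 0.5781

0.5781


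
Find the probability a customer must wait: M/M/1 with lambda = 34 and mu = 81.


P(wait) = rho = lambda/mu = 34/81 = 0.4198

0.4198


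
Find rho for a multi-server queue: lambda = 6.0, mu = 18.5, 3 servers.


rho = lambda / (c * mu) = 6.0 / (3 * 18.5) = 0.1081

0.1081
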